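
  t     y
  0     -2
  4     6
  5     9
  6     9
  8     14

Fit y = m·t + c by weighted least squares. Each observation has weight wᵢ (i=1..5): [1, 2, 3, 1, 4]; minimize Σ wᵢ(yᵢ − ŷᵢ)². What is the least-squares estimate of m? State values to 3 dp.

m = 1.966

The normal system MᵀWM·[m, c]ᵀ = MᵀWy is [[399, 61]; [61, 11]]·[m, c]ᵀ = [685, 102]ᵀ.
Eliminating c: 11·(row 1) − 61·(row 2) gives 668·m = 11·685 − 61·102 = 1313, so m = 1313/668.
Then c = (102 − 61·(1313/668))/11 = -1087/668.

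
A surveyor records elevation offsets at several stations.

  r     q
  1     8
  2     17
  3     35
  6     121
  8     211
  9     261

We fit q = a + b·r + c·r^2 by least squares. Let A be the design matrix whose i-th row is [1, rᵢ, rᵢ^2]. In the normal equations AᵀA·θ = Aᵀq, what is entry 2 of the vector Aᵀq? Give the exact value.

4910

Entry 2 ↔ basis r, so (Aᵀq)_{2} = Σᵢ (r)·qᵢ = (1)·(8) + (2)·(17) + (3)·(35) + (6)·(121) + (8)·(211) + (9)·(261) = 4910.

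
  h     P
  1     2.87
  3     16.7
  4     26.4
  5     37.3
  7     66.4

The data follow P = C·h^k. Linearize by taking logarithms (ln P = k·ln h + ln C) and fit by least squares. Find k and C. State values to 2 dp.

k = 1.61, C = 2.86

Linearized form: ln P = k·ln h + ln C. From the 5 transformed points,
Σln h = 6.0403, Σ(ln h)² = 9.5056, Σln P = 14.9578, Σln h·ln P = 21.6199.
Equations: 9.5056·k + 6.0403·ln C = 21.6199;  6.0403·k + 5·ln C = 14.9578.
Solving (det = 11.0434): k = 1.60735, ln C = 1.04979, so C = exp(1.04979) = 2.85706.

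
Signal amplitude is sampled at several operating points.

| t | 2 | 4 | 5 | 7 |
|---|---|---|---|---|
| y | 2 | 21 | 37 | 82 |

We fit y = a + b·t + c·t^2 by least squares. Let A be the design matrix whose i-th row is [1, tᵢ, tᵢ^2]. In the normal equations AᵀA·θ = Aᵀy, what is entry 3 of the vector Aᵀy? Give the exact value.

Entry 3 ↔ basis t^2, so (Aᵀy)_{3} = Σᵢ (t^2)·yᵢ = (4)·(2) + (16)·(21) + (25)·(37) + (49)·(82) = 5287.

5287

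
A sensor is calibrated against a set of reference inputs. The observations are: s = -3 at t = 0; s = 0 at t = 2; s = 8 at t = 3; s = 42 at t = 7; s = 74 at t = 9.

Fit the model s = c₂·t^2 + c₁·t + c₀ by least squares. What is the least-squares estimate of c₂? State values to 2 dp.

c₂ = 0.92

From the data, Σt^2·t^2 = 9059, Σt^2·t = 1107, Σt^2 = 143, Σt·t = 143, Σt = 21, Σ1 = 5.
For Xᵀs: Σt^2·s = 8124, Σt·s = 984, Σs = 121.
Inverting the 3×3 Gram matrix, [c₂, c₁, c₀]ᵀ = [36523/39678, 2333/13226, -56873/19839]ᵀ.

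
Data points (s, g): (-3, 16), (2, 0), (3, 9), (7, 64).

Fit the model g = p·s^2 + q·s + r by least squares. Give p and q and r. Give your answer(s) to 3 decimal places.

Compute the Gram sums: Σs^2·s^2 = 2579, Σs^2·s = 351, Σs^2 = 71, Σs·s = 71, Σs = 9, Σ1 = 4.
And Σs^2·g = 3361, Σs·g = 427, Σg = 89.
MᵀM·[p, q, r]ᵀ = Mᵀg becomes [[2579, 351, 71]; [351, 71, 9]; [71, 9, 4]]·[p, q, r]ᵀ = [3361, 427, 89]ᵀ.
Inverting the 3×3 Gram matrix, [p, q, r]ᵀ = [18813/12140, -3331/2428, -13171/6070]ᵀ.

p = 1.550, q = -1.372, r = -2.170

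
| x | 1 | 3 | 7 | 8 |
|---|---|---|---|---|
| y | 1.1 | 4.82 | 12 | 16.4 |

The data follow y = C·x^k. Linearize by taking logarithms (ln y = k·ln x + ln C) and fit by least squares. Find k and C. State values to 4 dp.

k = 1.2625, C = 1.1278

Taking logs, ln y = k·ln x + ln C, so regress ln y on ln x.
Σln x = 5.1240, Σ(ln x)² = 9.3176, Σln y = 6.9503, Σln x·ln y = 12.3801.
Normal system: [[9.3176, 5.1240]; [5.1240, 4]]·[k, ln C]ᵀ = [12.3801, 6.9503]ᵀ.
Slope k = (n·Σln x·ln y − Σln x·Σln y)/(n·Σ(ln x)² − (Σln x)²) = (4·12.3801 − 5.1240·6.9503)/11.0154 = 1.26254; ln C = (Σln y − k·Σln x)/n = 0.12027, so C = exp(0.12027) = 1.12780.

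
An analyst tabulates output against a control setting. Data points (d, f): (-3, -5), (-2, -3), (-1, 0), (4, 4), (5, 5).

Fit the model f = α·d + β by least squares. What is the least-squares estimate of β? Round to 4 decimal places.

Normal-equation sums: Σd·d = 55, Σd = 3, Σ1 = 5.
Moment sums: Σd·f = 62, Σf = 1.
Normal equations: [[55, 3]; [3, 5]]·[α, β]ᵀ = [62, 1]ᵀ.
Determinant 55·5 − 3² = 266.
α = (62·5 − 3·1)/266 = 307/266; β = (55·1 − 3·62)/266 = -131/266.

β = -0.4925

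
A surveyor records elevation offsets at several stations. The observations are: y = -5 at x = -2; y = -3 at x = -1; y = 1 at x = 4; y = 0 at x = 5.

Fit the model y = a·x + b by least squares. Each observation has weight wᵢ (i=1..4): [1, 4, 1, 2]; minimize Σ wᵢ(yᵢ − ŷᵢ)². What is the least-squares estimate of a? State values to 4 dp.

a = 0.6364

Entries of MᵀWM: Σwᵢ·x·x = 74, Σwᵢ·x = 8, Σwᵢ·1 = 8.
For MᵀWy: Σwᵢ·x·y = 26, Σwᵢ·y = -16.
Normal equations: [[74, 8]; [8, 8]]·[a, b]ᵀ = [26, -16]ᵀ.
Eliminating b: 8·(row 1) − 8·(row 2) gives 528·a = 8·26 − 8·(-16) = 336, so a = 7/11.
Then b = ((-16) − 8·(7/11))/8 = -29/11.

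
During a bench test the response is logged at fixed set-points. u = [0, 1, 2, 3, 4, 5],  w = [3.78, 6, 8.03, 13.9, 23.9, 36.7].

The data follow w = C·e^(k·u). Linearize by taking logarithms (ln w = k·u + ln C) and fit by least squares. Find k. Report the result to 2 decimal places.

k = 0.46

Linearized form: ln w = k·u + ln C. From the 6 transformed points,
XᵀX = [[55.0000, 15.0000]; [15.0000, 6]], rhs = [44.5632, 14.6132]ᵀ  (here Σu = 15.0000, Σ(u)² = 55.0000, Σln w = 14.6132, Σu·ln w = 44.5632).
Slope k = (n·Σu·ln w − Σu·Σln w)/(n·Σ(u)² − (Σu)²) = (6·44.5632 − 15.0000·14.6132)/105.0000 = 0.45887; ln C = (Σln w − k·Σu)/n = 1.28837.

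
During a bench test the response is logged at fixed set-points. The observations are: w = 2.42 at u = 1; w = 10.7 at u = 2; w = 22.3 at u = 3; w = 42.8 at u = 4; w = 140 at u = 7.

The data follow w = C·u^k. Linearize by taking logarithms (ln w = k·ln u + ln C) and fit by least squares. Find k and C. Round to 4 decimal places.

k = 2.0735, C = 2.4264

Taking logs, ln w = k·ln u + ln C, so regress ln w on ln u.
Σln u = 5.1240, Σ(ln u)² = 7.3958, Σln w = 15.0568, Σln u·ln w = 19.8773.
Equations: 7.3958·k + 5.1240·ln C = 19.8773;  5.1240·k + 5·ln C = 15.0568.
Δ = 7.3958·5 − (5.1240)² = 10.7239; k = (19.8773·5 − 5.1240·15.0568)/10.7239 = 2.07352, ln C = (7.3958·15.0568 − 5.1240·19.8773)/10.7239 = 0.88643, so C = exp(0.88643) = 2.42644.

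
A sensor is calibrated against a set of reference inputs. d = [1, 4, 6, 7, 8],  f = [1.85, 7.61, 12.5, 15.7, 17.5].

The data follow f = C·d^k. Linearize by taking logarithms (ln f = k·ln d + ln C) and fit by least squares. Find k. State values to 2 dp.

k = 1.09

With ln fᵢ as the transformed response and ln dᵢ as the regressor:
AᵀA = [[13.2429, 7.2034]; [7.2034, 5]], rhs = [18.6491, 10.7862]ᵀ  (here Σln d = 7.2034, Σ(ln d)² = 13.2429, Σln f = 10.7862, Σln d·ln f = 18.6491).
Solving (det = 14.3252): k = 1.08534, ln C = 0.59362.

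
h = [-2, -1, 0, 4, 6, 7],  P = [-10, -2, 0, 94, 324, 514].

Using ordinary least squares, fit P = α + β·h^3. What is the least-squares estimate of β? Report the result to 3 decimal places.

Entries of MᵀM: Σ1 = 6, Σh^3 = 614, Σh^3·h^3 = 168466.
Moment sums: ΣP = 920, Σh^3·P = 252384.
Δ = 6·168466 − 614² = 633800.
α = (920·168466 − 614·252384)/633800 = 3118/79225; β = (6·252384 − 614·920)/633800 = 118678/79225.

β = 1.498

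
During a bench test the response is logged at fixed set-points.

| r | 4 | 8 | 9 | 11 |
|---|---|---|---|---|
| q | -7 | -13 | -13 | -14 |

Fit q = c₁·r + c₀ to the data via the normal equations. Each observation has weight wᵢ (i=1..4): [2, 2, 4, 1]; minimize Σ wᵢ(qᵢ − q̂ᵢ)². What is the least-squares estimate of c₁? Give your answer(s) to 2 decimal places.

c₁ = -1.11

Entries of XᵀWX: Σwᵢ·r·r = 605, Σwᵢ·r = 71, Σwᵢ·1 = 9.
Right-hand side: Σwᵢ·r·q = -886, Σwᵢ·q = -106.
Normal equations: [[605, 71]; [71, 9]]·[c₁, c₀]ᵀ = [-886, -106]ᵀ.
Eliminating c₀: 9·(row 1) − 71·(row 2) gives 404·c₁ = 9·(-886) − 71·(-106) = -448, so c₁ = -112/101.
Then c₀ = ((-106) − 71·(-112/101))/9 = -306/101.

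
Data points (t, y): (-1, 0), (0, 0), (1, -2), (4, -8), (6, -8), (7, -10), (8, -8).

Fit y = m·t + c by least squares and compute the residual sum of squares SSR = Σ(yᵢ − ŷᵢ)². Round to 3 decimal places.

SSR = 12.500

Sums needed: Σt·t = 167, Σt = 25, Σ1 = 7.
For Mᵀy: Σt·y = -216, Σy = -36.
Normal equations: [[167, 25]; [25, 7]]·[m, c]ᵀ = [-216, -36]ᵀ.
Δ = 167·7 − 25² = 544.
m = ((-216)·7 − 25·(-36))/544 = -9/8; c = (167·(-36) − 25·(-216))/544 = -9/8.
Residuals: 0, 9/8, 1/4, -19/8, -1/8, -1, 17/8; SSR = 25/2.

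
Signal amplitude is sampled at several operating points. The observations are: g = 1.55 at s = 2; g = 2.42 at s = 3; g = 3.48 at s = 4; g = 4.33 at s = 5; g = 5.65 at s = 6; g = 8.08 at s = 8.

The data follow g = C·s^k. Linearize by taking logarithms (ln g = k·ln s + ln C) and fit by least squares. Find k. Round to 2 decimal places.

k = 1.19

With ln gᵢ as the transformed response and ln sᵢ as the regressor:
AᵀA = [[13.7340, 8.6587]; [8.6587, 6]], rhs = [12.8097, 7.8557]ᵀ  (here Σln s = 8.6587, Σ(ln s)² = 13.7340, Σln g = 7.8557, Σln s·ln g = 12.8097).
Δ = 13.7340·6 − (8.6587)² = 7.4309; k = (12.8097·6 − 8.6587·7.8557)/7.4309 = 1.18937, ln C = (13.7340·7.8557 − 8.6587·12.8097)/7.4309 = -0.40712.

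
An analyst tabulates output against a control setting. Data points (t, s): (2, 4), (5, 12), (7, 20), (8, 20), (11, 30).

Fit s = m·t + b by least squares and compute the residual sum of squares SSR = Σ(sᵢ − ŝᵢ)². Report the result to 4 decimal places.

SSR = 4.6018

With design matrix A, AᵀA = [[263, 33]; [33, 5]] and Aᵀs = [698, 86]ᵀ.
Determinant 263·5 − 33² = 226.
m = (698·5 − 33·86)/226 = 326/113; b = (263·86 − 33·698)/226 = -208/113.
Residuals: 8/113, -66/113, 186/113, -140/113, 12/113; SSR = 520/113.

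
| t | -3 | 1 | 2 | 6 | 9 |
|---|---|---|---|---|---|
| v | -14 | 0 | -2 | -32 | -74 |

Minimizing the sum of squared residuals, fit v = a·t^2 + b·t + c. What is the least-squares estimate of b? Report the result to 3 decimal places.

Entries of AᵀA: Σt^2·t^2 = 7955, Σt^2·t = 927, Σt^2 = 131, Σt·t = 131, Σt = 15, Σ1 = 5.
For Aᵀv: Σt^2·v = -7280, Σt·v = -820, Σv = -122.
Row-reducing yields a = -22657/21626, b = 26519/21626, c = -619/983.

b = 1.226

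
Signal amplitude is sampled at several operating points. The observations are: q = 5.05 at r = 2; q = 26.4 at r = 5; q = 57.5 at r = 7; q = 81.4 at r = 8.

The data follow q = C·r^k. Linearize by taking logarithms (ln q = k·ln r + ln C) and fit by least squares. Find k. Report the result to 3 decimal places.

k = 1.976

Linearized form: ln q = k·ln r + ln C. From the 4 transformed points,
Σln r = 6.3279, Σ(ln r)² = 11.1814, Σln q = 13.3439, Σln r·ln q = 23.4234.
Normal system: [[11.1814, 6.3279]; [6.3279, 4]]·[k, ln C]ᵀ = [23.4234, 13.3439]ᵀ.
Solving (det = 4.6828): k = 1.97622, ln C = 0.20963.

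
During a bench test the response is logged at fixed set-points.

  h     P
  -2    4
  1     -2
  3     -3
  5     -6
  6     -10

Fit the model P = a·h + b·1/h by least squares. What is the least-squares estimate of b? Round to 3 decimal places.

Normal-equation sums: Σh·h = 75, Σh·1/h = 5, Σ1/h·1/h = 643/450.
Right-hand side: Σh·P = -109, Σ1/h·P = -118/15.
Eliminating b: (643/450)·(row 1) − 5·(row 2) gives (493/6)·a = (643/450)·(-109) − 5·(-118/15) = -52387/450, so a = -52387/36975.
Then b = ((-118/15) − 5·(-52387/36975))/(643/450) = -270/493.

b = -0.548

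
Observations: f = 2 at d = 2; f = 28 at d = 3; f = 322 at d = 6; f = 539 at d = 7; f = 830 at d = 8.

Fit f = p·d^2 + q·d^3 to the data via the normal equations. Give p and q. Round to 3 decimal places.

With design matrix A, AᵀA = [[7890, 57626]; [57626, 427242]] and Aᵀf = [91383, 680161]ᵀ.
Δ = 7890·427242 − 57626² = 50183504.
p = (91383·427242 − 57626·680161)/50183504 = -38075525/12545876; q = (7890·680161 − 57626·91383)/50183504 = 25108383/12545876.

p = -3.035, q = 2.001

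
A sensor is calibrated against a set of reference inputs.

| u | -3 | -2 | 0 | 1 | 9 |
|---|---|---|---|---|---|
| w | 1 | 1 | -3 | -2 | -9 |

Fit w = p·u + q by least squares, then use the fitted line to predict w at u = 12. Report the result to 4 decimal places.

From the data, Σu·u = 95, Σu = 5, Σ1 = 5.
Right-hand side: Σu·w = -88, Σw = -12.
Normal equations: [[95, 5]; [5, 5]]·[p, q]ᵀ = [-88, -12]ᵀ.
Eliminating q: 5·(row 1) − 5·(row 2) gives 450·p = 5·(-88) − 5·(-12) = -380, so p = -38/45.
Then q = ((-12) − 5·(-38/45))/5 = -14/9.
At u = 12: ŵ = (-38/45)·(12) + (-14/9)·(1) = -526/45.

ŵ = -11.6889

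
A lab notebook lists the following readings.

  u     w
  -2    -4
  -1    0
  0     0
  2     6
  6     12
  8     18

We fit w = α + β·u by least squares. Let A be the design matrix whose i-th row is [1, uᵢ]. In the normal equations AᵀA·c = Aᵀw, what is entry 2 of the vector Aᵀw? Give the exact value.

236

Entry 2 ↔ basis u, so (Aᵀw)_{2} = Σᵢ (u)·wᵢ = (-2)·(-4) + (-1)·(0) + (0)·(0) + (2)·(6) + (6)·(12) + (8)·(18) = 236.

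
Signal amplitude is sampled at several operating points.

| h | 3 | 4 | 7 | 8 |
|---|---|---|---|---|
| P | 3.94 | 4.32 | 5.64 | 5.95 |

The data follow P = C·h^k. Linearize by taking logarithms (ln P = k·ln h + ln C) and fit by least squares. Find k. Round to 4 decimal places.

k = 0.4324

With ln Pᵢ as the transformed response and ln hᵢ as the regressor:
Σln h = 6.5103, Σ(ln h)² = 11.2394, Σln P = 6.3477, Σln h·ln P = 10.6096.
Equations: 11.2394·k + 6.5103·ln C = 10.6096;  6.5103·k + 4·ln C = 6.3477.
Solving (det = 2.5742): k = 0.43237, ln C = 0.88322.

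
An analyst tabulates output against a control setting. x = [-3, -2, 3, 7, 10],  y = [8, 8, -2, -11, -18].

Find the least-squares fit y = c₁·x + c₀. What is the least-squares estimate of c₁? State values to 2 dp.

Forming AᵀA = [[171, 15]; [15, 5]] and Aᵀy = [-303, -15]ᵀ gives AᵀA·[c₁, c₀]ᵀ = Aᵀy.
det = 171·5 − 15² = 630.
c₁ = ((-303)·5 − 15·(-15))/630 = -43/21; c₀ = (171·(-15) − 15·(-303))/630 = 22/7.

c₁ = -2.05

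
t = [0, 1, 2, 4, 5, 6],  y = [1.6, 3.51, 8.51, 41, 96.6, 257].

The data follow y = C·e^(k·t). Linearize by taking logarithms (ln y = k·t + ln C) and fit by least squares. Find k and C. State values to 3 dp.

With ln yᵢ as the transformed response and tᵢ as the regressor:
AᵀA = [[82.0000, 18.0000]; [18.0000, 6]], rhs = [76.5397, 17.7001]ᵀ  (here Σt = 18.0000, Σ(t)² = 82.0000, Σln y = 17.7001, Σt·ln y = 76.5397).
Δ = 82.0000·6 − (18.0000)² = 168.0000; k = (76.5397·6 − 18.0000·17.7001)/168.0000 = 0.83712, ln C = (82.0000·17.7001 − 18.0000·76.5397)/168.0000 = 0.43864, so C = exp(0.43864) = 1.55060.

k = 0.837, C = 1.551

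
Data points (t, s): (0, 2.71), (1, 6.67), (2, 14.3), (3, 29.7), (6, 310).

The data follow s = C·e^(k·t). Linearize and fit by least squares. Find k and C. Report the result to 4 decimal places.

Taking logs, ln s = k·t + ln C, so regress ln s on t.
XᵀX = [[50.0000, 12.0000]; [12.0000, 5]], rhs = [51.8110, 14.6825]ᵀ  (here Σt = 12.0000, Σ(t)² = 50.0000, Σln s = 14.6825, Σt·ln s = 51.8110).
Δ = 50.0000·5 − (12.0000)² = 106.0000; k = (51.8110·5 − 12.0000·14.6825)/106.0000 = 0.78174, ln C = (50.0000·14.6825 − 12.0000·51.8110)/106.0000 = 1.06033, so C = exp(1.06033) = 2.88733.

k = 0.7817, C = 2.8873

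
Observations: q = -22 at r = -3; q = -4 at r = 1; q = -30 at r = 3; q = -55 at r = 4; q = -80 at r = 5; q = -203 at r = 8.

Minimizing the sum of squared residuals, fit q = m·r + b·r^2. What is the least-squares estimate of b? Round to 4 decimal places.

b = -2.9865

The normal equations are: 124·m + 702·b = -2272;  702·m + 5140·b = -16344.
(Σr·r = 124, Σr·r^2 = 702, Σr^2·r^2 = 5140, Σr·q = -2272, Σr^2·q = -16344.)
Determinant 124·5140 − 702² = 144556.
m = ((-2272)·5140 − 702·(-16344))/144556 = -51148/36139; b = (124·(-16344) − 702·(-2272))/144556 = -107928/36139.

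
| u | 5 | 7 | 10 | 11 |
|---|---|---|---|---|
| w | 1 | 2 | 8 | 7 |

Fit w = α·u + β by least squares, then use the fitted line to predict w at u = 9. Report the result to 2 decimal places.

With design matrix M, MᵀM = [[295, 33]; [33, 4]] and Mᵀw = [176, 18]ᵀ.
Determinant 295·4 − 33² = 91.
α = (176·4 − 33·18)/91 = 110/91; β = (295·18 − 33·176)/91 = -498/91.
At u = 9: ŵ = (110/91)·(9) + (-498/91)·(1) = 492/91.

ŵ = 5.41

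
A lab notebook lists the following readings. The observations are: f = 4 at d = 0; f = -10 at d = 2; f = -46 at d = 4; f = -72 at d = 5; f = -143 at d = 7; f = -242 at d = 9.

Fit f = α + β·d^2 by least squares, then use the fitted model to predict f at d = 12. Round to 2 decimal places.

Forming XᵀX = [[6, 175]; [175, 9859]] and Xᵀf = [-509, -29185]ᵀ gives XᵀX·[α, β]ᵀ = Xᵀf.
Determinant 6·9859 − 175² = 28529.
α = ((-509)·9859 − 175·(-29185))/28529 = 89144/28529; β = (6·(-29185) − 175·(-509))/28529 = -86035/28529.
At d = 12: f̂ = (89144/28529)·(1) + (-86035/28529)·(144) = -12299896/28529.

f̂ = -431.14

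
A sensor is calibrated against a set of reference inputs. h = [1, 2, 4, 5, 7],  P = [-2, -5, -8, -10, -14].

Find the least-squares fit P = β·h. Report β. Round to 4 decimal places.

β = -2.0211

With design matrix X, XᵀX = [[95]] and XᵀP = [-192]ᵀ.
Hence β = -192 / 95 ≈ -2.02105.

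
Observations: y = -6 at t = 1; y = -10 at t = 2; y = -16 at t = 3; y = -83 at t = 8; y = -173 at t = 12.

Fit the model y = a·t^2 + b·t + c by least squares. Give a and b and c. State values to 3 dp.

a = -1.063, b = -1.432, c = -2.962

Normal-equation sums: Σt^2·t^2 = 24930, Σt^2·t = 2276, Σt^2 = 222, Σt·t = 222, Σt = 26, Σ1 = 5.
And Σt^2·y = -30414, Σt·y = -2814, Σy = -288.
So MᵀM·[a, b, c]ᵀ = Mᵀy: [[24930, 2276, 222]; [2276, 222, 26]; [222, 26, 5]]·[a, b, c]ᵀ = [-30414, -2814, -288]ᵀ.
Solving the 3×3 system (Gaussian elimination) gives a = -66915/62959, b = -90177/62959, c = -186492/62959.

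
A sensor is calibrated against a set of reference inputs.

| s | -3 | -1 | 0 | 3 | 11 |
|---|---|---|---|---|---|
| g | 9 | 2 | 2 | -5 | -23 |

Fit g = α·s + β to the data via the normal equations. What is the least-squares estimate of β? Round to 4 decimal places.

The normal equations are: 140·α + 10·β = -297;  10·α + 5·β = -15.
(Σs·s = 140, Σs = 10, Σ1 = 5, Σs·g = -297, Σg = -15.)
Δ = 140·5 − 10² = 600.
α = ((-297)·5 − 10·(-15))/600 = -89/40; β = (140·(-15) − 10·(-297))/600 = 29/20.

β = 1.4500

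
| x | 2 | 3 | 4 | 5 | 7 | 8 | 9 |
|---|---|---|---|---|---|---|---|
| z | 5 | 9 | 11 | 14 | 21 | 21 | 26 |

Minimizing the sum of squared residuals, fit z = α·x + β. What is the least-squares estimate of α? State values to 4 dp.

α = 2.8562

Sums needed: Σx·x = 248, Σx = 38, Σ1 = 7.
And Σx·z = 700, Σz = 107.
Normal equations: [[248, 38]; [38, 7]]·[α, β]ᵀ = [700, 107]ᵀ.
Determinant 248·7 − 38² = 292.
α = (700·7 − 38·107)/292 = 417/146; β = (248·107 − 38·700)/292 = -16/73.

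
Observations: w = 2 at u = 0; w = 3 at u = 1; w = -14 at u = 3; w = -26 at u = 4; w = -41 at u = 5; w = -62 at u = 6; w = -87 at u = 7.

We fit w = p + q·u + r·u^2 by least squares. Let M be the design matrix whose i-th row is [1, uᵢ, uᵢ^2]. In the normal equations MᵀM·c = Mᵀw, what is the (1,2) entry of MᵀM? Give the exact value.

Row 1 ↔ basis 1, column 2 ↔ basis u, so (MᵀM)_{1,2} = Σᵢ u = (1)·(0) + (1)·(1) + (1)·(3) + (1)·(4) + (1)·(5) + (1)·(6) + (1)·(7) = 26.

26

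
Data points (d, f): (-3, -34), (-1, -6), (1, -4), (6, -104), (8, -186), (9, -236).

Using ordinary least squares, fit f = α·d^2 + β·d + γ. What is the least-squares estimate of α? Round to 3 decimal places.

α = -3.037

Entries of AᵀA: Σd^2·d^2 = 12036, Σd^2·d = 1430, Σd^2 = 192, Σd·d = 192, Σd = 20, Σ1 = 6.
Moment sums: Σd^2·f = -35080, Σd·f = -4132, Σf = -570.
Row-reducing yields α = -260500/85773, β = 38164/28591, γ = -194075/85773.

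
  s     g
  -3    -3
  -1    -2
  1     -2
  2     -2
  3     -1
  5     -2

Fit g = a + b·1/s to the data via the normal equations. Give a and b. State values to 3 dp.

a = -2.032, b = 0.274

Entries of MᵀM: Σ1 = 6, Σ1/s = 7/10, Σ1/s·1/s = 2261/900.
Moment sums: Σg = -12, Σ1/s·g = -11/15.
So MᵀM·[a, b]ᵀ = Mᵀg: [[6, 7/10]; [7/10, 2261/900]]·[a, b]ᵀ = [-12, -11/15]ᵀ.
Eliminating b: (2261/900)·(row 1) − (7/10)·(row 2) gives (175/12)·a = (2261/900)·(-12) − (7/10)·(-11/15) = -889/30, so a = -254/125.
Then b = ((-11/15) − (7/10)·(-254/125))/(2261/900) = 48/175.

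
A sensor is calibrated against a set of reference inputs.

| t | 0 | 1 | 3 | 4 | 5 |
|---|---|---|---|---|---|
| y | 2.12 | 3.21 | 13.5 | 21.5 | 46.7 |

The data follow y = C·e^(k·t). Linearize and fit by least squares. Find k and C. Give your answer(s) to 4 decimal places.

k = 0.6245, C = 1.9400

Let Y = ln y. Fitting Y = k·t + ln C by least squares:
Σt = 13.0000, Σ(t)² = 51.0000, Σln y = 11.4322, Σt·ln y = 40.4653.
Equations: 51.0000·k + 13.0000·ln C = 40.4653;  13.0000·k + 5·ln C = 11.4322.
Slope k = (n·Σt·ln y − Σt·Σln y)/(n·Σ(t)² − (Σt)²) = (5·40.4653 − 13.0000·11.4322)/86.0000 = 0.62451; ln C = (Σln y − k·Σt)/n = 0.66270, so C = exp(0.66270) = 1.94003.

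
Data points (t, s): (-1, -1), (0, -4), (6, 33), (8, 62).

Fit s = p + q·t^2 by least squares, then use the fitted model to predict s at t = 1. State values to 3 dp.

ŝ = -2.089

Normal-equation sums: Σ1 = 4, Σt^2 = 101, Σt^2·t^2 = 5393.
For Aᵀs: Σs = 90, Σt^2·s = 5155.
Normal equations: [[4, 101]; [101, 5393]]·[p, q]ᵀ = [90, 5155]ᵀ.
det = 4·5393 − 101² = 11371.
p = (90·5393 − 101·5155)/11371 = -35285/11371; q = (4·5155 − 101·90)/11371 = 11530/11371.
At t = 1: ŝ = (-35285/11371)·(1) + (11530/11371)·(1) = -23755/11371.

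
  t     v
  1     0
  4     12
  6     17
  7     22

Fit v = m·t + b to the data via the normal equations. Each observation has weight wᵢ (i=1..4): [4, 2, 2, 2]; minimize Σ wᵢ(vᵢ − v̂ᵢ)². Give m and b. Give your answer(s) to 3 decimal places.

Forming XᵀWX = [[206, 38]; [38, 10]] and XᵀWv = [608, 102]ᵀ gives XᵀWX·[m, b]ᵀ = XᵀWv.
Δ = 206·10 − 38² = 616.
m = (608·10 − 38·102)/616 = 551/154; b = (206·102 − 38·608)/616 = -523/154.

m = 3.578, b = -3.396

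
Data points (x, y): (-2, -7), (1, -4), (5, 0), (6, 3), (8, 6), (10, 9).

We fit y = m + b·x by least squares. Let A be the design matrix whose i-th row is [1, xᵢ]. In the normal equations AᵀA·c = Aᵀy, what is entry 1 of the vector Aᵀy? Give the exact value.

Entry 1 ↔ basis 1, so (Aᵀy)_{1} = Σᵢ yᵢ = (1)·(-7) + (1)·(-4) + (1)·(0) + (1)·(3) + (1)·(6) + (1)·(9) = 7.

7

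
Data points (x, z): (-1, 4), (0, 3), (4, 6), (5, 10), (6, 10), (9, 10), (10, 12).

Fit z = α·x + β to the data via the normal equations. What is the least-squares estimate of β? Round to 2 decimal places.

β = 4.18

From the data, Σx·x = 259, Σx = 33, Σ1 = 7.
And Σx·z = 340, Σz = 55.
Normal equations: [[259, 33]; [33, 7]]·[α, β]ᵀ = [340, 55]ᵀ.
Δ = 259·7 − 33² = 724.
α = (340·7 − 33·55)/724 = 565/724; β = (259·55 − 33·340)/724 = 3025/724.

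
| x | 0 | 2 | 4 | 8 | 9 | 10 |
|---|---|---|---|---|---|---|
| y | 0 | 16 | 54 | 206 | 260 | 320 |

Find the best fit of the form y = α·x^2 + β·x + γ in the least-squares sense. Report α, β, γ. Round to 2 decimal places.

α = 3.08, β = 1.13, γ = 0.49

Normal-equation sums: Σx^2·x^2 = 20929, Σx^2·x = 2313, Σx^2 = 265, Σx·x = 265, Σx = 33, Σ1 = 6.
For Mᵀy: Σx^2·y = 67172, Σx·y = 7436, Σy = 856.
Row-reducing yields α = 88651/28795, β = 32477/28795, γ = 14044/28795.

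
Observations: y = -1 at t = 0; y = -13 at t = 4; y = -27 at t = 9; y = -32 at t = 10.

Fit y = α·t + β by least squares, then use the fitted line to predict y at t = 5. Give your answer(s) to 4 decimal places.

Setting ∂/∂α … = 0 gives: 197·α + 23·β = -615;  23·α + 4·β = -73.
(Σt·t = 197, Σt = 23, Σ1 = 4, Σt·y = -615, Σy = -73.)
Eliminating β: 4·(row 1) − 23·(row 2) gives 259·α = 4·(-615) − 23·(-73) = -781, so α = -781/259.
Then β = ((-73) − 23·(-781/259))/4 = -236/259.
At t = 5: ŷ = (-781/259)·(5) + (-236/259)·(1) = -4141/259.

ŷ = -15.9884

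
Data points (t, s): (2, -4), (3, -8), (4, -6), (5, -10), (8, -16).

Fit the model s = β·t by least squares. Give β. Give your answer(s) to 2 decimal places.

The normal equations are: 118·β = -234.
Hence β = -234 / 118 ≈ -1.98305.

β = -1.98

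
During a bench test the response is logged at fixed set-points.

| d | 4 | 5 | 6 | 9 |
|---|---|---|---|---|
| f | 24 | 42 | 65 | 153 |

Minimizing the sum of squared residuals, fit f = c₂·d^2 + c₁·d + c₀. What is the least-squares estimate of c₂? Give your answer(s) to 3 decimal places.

With design matrix X, XᵀX = [[8738, 1134, 158]; [1134, 158, 24]; [158, 24, 4]] and Xᵀf = [16167, 2073, 284]ᵀ.
Inverting the 3×3 Gram matrix, [c₂, c₁, c₀]ᵀ = [326/181, 879/362, -2663/181]ᵀ.

c₂ = 1.801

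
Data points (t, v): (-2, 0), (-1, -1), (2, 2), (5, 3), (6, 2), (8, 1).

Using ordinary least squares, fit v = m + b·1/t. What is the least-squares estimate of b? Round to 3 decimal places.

From the data, Σ1 = 6, Σ1/t = -61/120, Σ1/t·1/t = 22801/14400.
Moment sums: Σv = 7, Σ1/t·v = 367/120.
AᵀA·[m, b]ᵀ = Aᵀv becomes [[6, -61/120]; [-61/120, 22801/14400]]·[m, b]ᵀ = [7, 367/120]ᵀ.
det = 6·(22801/14400) − (-61/120)² = 26617/2880.
m = (7·(22801/14400) − (-61/120)·(367/120))/(26617/2880) = 181994/133085; b = (6·(367/120) − (-61/120)·7)/(26617/2880) = 63096/26617.

b = 2.371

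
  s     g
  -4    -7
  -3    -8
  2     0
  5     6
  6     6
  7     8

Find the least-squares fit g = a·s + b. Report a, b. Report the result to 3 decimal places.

Sums needed: Σs·s = 139, Σs = 13, Σ1 = 6.
Right-hand side: Σs·g = 174, Σg = 5.
So MᵀM·[a, b]ᵀ = Mᵀg: [[139, 13]; [13, 6]]·[a, b]ᵀ = [174, 5]ᵀ.
Δ = 139·6 − 13² = 665.
a = (174·6 − 13·5)/665 = 979/665; b = (139·5 − 13·174)/665 = -1567/665.

a = 1.472, b = -2.356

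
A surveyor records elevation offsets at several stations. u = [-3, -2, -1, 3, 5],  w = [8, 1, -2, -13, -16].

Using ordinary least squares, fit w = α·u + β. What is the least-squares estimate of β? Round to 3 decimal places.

β = -3.263

The normal equations are: 48·α + 2·β = -143;  2·α + 5·β = -22.
(Σu·u = 48, Σu = 2, Σ1 = 5, Σu·w = -143, Σw = -22.)
Eliminating β: 5·(row 1) − 2·(row 2) gives 236·α = 5·(-143) − 2·(-22) = -671, so α = -671/236.
Then β = ((-22) − 2·(-671/236))/5 = -385/118.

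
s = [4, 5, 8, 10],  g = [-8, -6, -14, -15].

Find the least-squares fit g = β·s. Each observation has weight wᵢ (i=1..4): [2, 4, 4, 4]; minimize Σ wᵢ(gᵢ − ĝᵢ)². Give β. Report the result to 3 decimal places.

The normal system XᵀWX·[β]ᵀ = XᵀWg is [[788]]·[β]ᵀ = [-1232]ᵀ.
Hence β = -1232 / 788 ≈ -1.56345.

β = -1.563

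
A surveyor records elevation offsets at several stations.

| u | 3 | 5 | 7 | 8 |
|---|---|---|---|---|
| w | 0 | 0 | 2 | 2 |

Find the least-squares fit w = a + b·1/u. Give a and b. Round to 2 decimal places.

The normal equations are: 4·a + (673/840)·b = 4;  (673/840)·a + (132049/705600)·b = 15/28.
(Σ1 = 4, Σ1/u = 673/840, Σ1/u·1/u = 132049/705600, Σw = 4, Σ1/u·w = 15/28.)
Δ = 4·(132049/705600) − (673/840)² = 8363/78400.
a = (4·(132049/705600) − (673/840)·(15/28))/(8363/78400) = 225346/75267; b = (4·(15/28) − (673/840)·4)/(8363/78400) = -249760/25089.

a = 2.99, b = -9.95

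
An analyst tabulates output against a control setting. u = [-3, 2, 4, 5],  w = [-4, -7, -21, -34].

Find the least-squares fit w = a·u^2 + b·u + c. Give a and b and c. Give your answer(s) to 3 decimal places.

a = -1.060, b = -1.534, c = 0.875

Normal-equation sums: Σu^2·u^2 = 978, Σu^2·u = 170, Σu^2 = 54, Σu·u = 54, Σu = 8, Σ1 = 4.
For Mᵀw: Σu^2·w = -1250, Σu·w = -256, Σw = -66.
MᵀM·[a, b, c]ᵀ = Mᵀw becomes [[978, 170, 54]; [170, 54, 8]; [54, 8, 4]]·[a, b, c]ᵀ = [-1250, -256, -66]ᵀ.
Row-reducing yields a = -2977/2809, b = -4309/2809, c = 2459/2809.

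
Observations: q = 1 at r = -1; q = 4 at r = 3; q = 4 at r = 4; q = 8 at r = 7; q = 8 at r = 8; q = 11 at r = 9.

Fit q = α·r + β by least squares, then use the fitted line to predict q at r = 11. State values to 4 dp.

Setting ∂/∂α … = 0 gives: 220·α + 30·β = 246;  30·α + 6·β = 36.
(Σr·r = 220, Σr = 30, Σ1 = 6, Σr·q = 246, Σq = 36.)
Δ = 220·6 − 30² = 420.
α = (246·6 − 30·36)/420 = 33/35; β = (220·36 − 30·246)/420 = 9/7.
At r = 11: q̂ = (33/35)·(11) + (9/7)·(1) = 408/35.

q̂ = 11.6571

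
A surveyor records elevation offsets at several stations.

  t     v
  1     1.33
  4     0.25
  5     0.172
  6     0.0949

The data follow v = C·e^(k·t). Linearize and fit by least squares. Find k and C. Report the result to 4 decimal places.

Taking logs, ln v = k·t + ln C, so regress ln v on t.
Sums: Σt = 16.0000, Σ(t)² = 78.0000, Σln v = -5.2163, Σt·ln v = -28.1909.
Normal system: [[78.0000, 16.0000]; [16.0000, 4]]·[k, ln C]ᵀ = [-28.1909, -5.2163]ᵀ.
Slope k = (n·Σt·ln v − Σt·Σln v)/(n·Σ(t)² − (Σt)²) = (4·-28.1909 − 16.0000·-5.2163)/56.0000 = -0.52326; ln C = (Σln v − k·Σt)/n = 0.78897, so C = exp(0.78897) = 2.20113.

k = -0.5233, C = 2.2011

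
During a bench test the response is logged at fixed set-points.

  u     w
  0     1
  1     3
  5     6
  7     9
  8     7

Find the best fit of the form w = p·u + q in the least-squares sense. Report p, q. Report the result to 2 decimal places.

p = 0.84, q = 1.66

Normal-equation sums: Σu·u = 139, Σu = 21, Σ1 = 5.
Moment sums: Σu·w = 152, Σw = 26.
So AᵀA·[p, q]ᵀ = Aᵀw: [[139, 21]; [21, 5]]·[p, q]ᵀ = [152, 26]ᵀ.
det = 139·5 − 21² = 254.
p = (152·5 − 21·26)/254 = 107/127; q = (139·26 − 21·152)/254 = 211/127.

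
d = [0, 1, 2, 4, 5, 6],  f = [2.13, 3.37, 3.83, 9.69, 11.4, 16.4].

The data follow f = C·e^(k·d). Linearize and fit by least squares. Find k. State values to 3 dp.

Let Y = ln f. Fitting Y = k·d + ln C by least squares:
Σd = 18.0000, Σ(d)² = 82.0000, Σln f = 10.8159, Σd·ln f = 41.9368.
Equations: 82.0000·k + 18.0000·ln C = 41.9368;  18.0000·k + 6·ln C = 10.8159.
Δ = 82.0000·6 − (18.0000)² = 168.0000; k = (41.9368·6 − 18.0000·10.8159)/168.0000 = 0.33890, ln C = (82.0000·10.8159 − 18.0000·41.9368)/168.0000 = 0.78596.

k = 0.339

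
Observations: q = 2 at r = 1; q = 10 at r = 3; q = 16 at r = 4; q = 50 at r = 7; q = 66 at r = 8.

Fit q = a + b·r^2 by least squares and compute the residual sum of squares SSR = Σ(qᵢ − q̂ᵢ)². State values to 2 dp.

SSR = 1.22

AᵀA·[a, b]ᵀ = Aᵀq reads: 5·a + 139·b = 144;  139·a + 6835·b = 7022.
(Σ1 = 5, Σr^2 = 139, Σr^2·r^2 = 6835, Σq = 144, Σr^2·q = 7022.)
Determinant 5·6835 − 139² = 14854.
a = (144·6835 − 139·7022)/14854 = 4091/7427; b = (5·7022 − 139·144)/14854 = 7547/7427.
Residuals: 3216/7427, 2256/7427, -6011/7427, -2544/7427, 3083/7427; SSR = 9094/7427.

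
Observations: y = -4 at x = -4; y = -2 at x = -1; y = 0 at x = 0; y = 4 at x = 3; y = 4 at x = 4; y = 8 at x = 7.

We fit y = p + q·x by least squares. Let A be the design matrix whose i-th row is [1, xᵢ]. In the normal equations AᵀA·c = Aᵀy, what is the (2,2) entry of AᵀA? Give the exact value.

91

Row 2 ↔ basis x, column 2 ↔ basis x, so (AᵀA)_{2,2} = Σᵢ (x)·(x) = (-4)·(-4) + (-1)·(-1) + (0)·(0) + (3)·(3) + (4)·(4) + (7)·(7) = 91.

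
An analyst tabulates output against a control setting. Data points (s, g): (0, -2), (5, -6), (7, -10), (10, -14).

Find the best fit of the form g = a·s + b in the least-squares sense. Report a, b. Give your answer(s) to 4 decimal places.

Forming AᵀA = [[174, 22]; [22, 4]] and Aᵀg = [-240, -32]ᵀ gives AᵀA·[a, b]ᵀ = Aᵀg.
Δ = 174·4 − 22² = 212.
a = ((-240)·4 − 22·(-32))/212 = -64/53; b = (174·(-32) − 22·(-240))/212 = -72/53.

a = -1.2075, b = -1.3585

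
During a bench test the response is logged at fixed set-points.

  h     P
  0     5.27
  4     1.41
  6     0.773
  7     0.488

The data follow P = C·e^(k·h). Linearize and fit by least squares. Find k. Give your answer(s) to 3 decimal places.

k = -0.333

Linearized form: ln P = k·h + ln C. From the 4 transformed points,
XᵀX = [[101.0000, 17.0000]; [17.0000, 4]], rhs = [-5.1926, 1.0307]ᵀ  (here Σh = 17.0000, Σ(h)² = 101.0000, Σln P = 1.0307, Σh·ln P = -5.1926).
Solving (det = 115.0000): k = -0.33298, ln C = 1.67283.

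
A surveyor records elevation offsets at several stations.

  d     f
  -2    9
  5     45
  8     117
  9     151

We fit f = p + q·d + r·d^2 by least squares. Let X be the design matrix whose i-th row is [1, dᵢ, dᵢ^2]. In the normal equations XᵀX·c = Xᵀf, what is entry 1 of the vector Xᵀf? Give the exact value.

Entry 1 ↔ basis 1, so (Xᵀf)_{1} = Σᵢ fᵢ = (1)·(9) + (1)·(45) + (1)·(117) + (1)·(151) = 322.

322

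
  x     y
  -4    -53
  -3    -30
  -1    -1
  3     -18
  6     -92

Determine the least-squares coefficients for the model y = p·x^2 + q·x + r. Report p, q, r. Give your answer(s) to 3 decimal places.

p = -3.001, q = 2.066, r = 3.396

Sums needed: Σx^2·x^2 = 1715, Σx^2·x = 151, Σx^2 = 71, Σx·x = 71, Σx = 1, Σ1 = 5.
Right-hand side: Σx^2·y = -4593, Σx·y = -303, Σy = -194.
So AᵀA·[p, q, r]ᵀ = Aᵀy: [[1715, 151, 71]; [151, 71, 1]; [71, 1, 5]]·[p, q, r]ᵀ = [-4593, -303, -194]ᵀ.
Inverting the 3×3 Gram matrix, [p, q, r]ᵀ = [-78335/26106, 2839/1374, 14776/4351]ᵀ.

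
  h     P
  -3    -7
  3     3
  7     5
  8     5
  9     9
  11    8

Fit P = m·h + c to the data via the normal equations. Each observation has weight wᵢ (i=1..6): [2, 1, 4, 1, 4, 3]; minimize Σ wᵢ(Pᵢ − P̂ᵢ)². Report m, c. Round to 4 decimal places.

XᵀWX·[m, c]ᵀ = XᵀWP reads: 974·m + 102·c = 819;  102·m + 15·c = 74.
det = 974·15 − 102² = 4206.
m = (819·15 − 102·74)/4206 = 1579/1402; c = (974·74 − 102·819)/4206 = -5731/2103.

m = 1.1262, c = -2.7252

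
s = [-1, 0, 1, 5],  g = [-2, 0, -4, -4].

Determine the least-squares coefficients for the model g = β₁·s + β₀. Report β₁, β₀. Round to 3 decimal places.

From the data, Σs·s = 27, Σs = 5, Σ1 = 4.
For Mᵀg: Σs·g = -22, Σg = -10.
Normal equations: [[27, 5]; [5, 4]]·[β₁, β₀]ᵀ = [-22, -10]ᵀ.
Δ = 27·4 − 5² = 83.
β₁ = ((-22)·4 − 5·(-10))/83 = -38/83; β₀ = (27·(-10) − 5·(-22))/83 = -160/83.

β₁ = -0.458, β₀ = -1.928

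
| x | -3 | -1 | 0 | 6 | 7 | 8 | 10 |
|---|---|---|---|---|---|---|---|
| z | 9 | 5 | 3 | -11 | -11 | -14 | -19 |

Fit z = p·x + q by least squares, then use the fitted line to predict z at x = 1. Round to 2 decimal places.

The normal equations are: 259·p + 27·q = -477;  27·p + 7·q = -38.
Eliminating q: 7·(row 1) − 27·(row 2) gives 1084·p = 7·(-477) − 27·(-38) = -2313, so p = -2313/1084.
Then q = ((-38) − 27·(-2313/1084))/7 = 3037/1084.
At x = 1: ẑ = (-2313/1084)·(1) + (3037/1084)·(1) = 181/271.

ẑ = 0.67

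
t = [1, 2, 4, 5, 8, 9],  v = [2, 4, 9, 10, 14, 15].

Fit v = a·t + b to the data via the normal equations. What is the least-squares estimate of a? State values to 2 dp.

MᵀM·[a, b]ᵀ = Mᵀv reads: 191·a + 29·b = 343;  29·a + 6·b = 54.
Eliminating b: 6·(row 1) − 29·(row 2) gives 305·a = 6·343 − 29·54 = 492, so a = 492/305.
Then b = (54 − 29·(492/305))/6 = 367/305.

a = 1.61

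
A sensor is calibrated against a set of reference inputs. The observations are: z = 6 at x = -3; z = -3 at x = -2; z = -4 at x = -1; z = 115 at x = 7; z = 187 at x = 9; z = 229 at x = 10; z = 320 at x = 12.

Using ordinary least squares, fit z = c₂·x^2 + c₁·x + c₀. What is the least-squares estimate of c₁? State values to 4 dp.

AᵀA·[c₂, c₁, c₀]ᵀ = Aᵀz reads: 39796·c₂ + 3764·c₁ + 388·c₀ = 89800;  3764·c₂ + 388·c₁ + 32·c₀ = 8610;  388·c₂ + 32·c₁ + 7·c₀ = 850.
Inverting the 3×3 Gram matrix, [c₂, c₁, c₀]ᵀ = [29655/14896, 422645/134064, -5875/1764]ᵀ.

c₁ = 3.1526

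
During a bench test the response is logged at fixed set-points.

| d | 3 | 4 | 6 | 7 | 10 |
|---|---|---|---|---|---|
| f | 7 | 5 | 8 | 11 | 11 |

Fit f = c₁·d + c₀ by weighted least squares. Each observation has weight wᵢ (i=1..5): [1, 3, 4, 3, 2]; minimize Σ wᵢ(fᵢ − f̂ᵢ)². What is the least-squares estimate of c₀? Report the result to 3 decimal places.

XᵀWX·[c₁, c₀]ᵀ = XᵀWf reads: 548·c₁ + 80·c₀ = 724;  80·c₁ + 13·c₀ = 109.
Eliminating c₀: 13·(row 1) − 80·(row 2) gives 724·c₁ = 13·724 − 80·109 = 692, so c₁ = 173/181.
Then c₀ = (109 − 80·(173/181))/13 = 453/181.

c₀ = 2.503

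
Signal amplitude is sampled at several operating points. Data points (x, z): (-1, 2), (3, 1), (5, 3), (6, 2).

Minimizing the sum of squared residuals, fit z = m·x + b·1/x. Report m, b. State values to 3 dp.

m = 0.531, b = -2.423

The normal equations are: 71·m + 4·b = 28;  4·m + (1061/900)·b = -11/15.
(Σx·x = 71, Σx·1/x = 4, Σ1/x·1/x = 1061/900, Σx·z = 28, Σ1/x·z = -11/15.)
Eliminating b: (1061/900)·(row 1) − 4·(row 2) gives (60931/900)·m = (1061/900)·28 − 4·(-11/15) = 8087/225, so m = 32348/60931.
Then b = ((-11/15) − 4·(32348/60931))/(1061/900) = -147660/60931.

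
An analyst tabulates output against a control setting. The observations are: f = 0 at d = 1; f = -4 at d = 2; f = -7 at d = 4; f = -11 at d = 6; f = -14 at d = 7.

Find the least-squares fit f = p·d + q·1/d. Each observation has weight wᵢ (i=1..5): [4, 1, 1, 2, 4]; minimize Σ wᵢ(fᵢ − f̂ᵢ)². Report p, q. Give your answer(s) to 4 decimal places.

p = -1.9967, q = 1.9201

From the data, Σwᵢ·d·d = 292, Σwᵢ·d·1/d = 12, Σwᵢ·1/d·1/d = 31397/7056.
Moment sums: Σwᵢ·d·f = -560, Σwᵢ·1/d·f = -185/12.
So AᵀWA·[p, q]ᵀ = AᵀWf: [[292, 12]; [12, 31397/7056]]·[p, q]ᵀ = [-560, -185/12]ᵀ.
Eliminating q: (31397/7056)·(row 1) − 12·(row 2) gives (2037965/1764)·p = (31397/7056)·(-560) − 12·(-185/12) = -145330/63, so p = -813848/407593.
Then q = ((-185/12) − 12·(-813848/407593))/(31397/7056) = 782628/407593.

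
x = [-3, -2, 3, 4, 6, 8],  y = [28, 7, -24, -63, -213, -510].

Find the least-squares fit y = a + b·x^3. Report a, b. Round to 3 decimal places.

Sums needed: Σ1 = 6, Σx^3 = 784, Σx^3·x^3 = 314418.
For Aᵀy: Σy = -775, Σx^3·y = -312620.
So AᵀA·[a, b]ᵀ = Aᵀy: [[6, 784]; [784, 314418]]·[a, b]ᵀ = [-775, -312620]ᵀ.
Determinant 6·314418 − 784² = 1271852.
a = ((-775)·314418 − 784·(-312620))/1271852 = 710065/635926; b = (6·(-312620) − 784·(-775))/1271852 = -317030/317963.

a = 1.117, b = -0.997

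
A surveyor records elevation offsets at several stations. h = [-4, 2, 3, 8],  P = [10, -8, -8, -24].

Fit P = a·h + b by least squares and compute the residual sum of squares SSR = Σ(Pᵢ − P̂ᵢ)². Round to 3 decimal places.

Sums needed: Σh·h = 93, Σh = 9, Σ1 = 4.
Moment sums: Σh·P = -272, ΣP = -30.
XᵀX·[a, b]ᵀ = XᵀP becomes [[93, 9]; [9, 4]]·[a, b]ᵀ = [-272, -30]ᵀ.
Eliminating b: 4·(row 1) − 9·(row 2) gives 291·a = 4·(-272) − 9·(-30) = -818, so a = -818/291.
Then b = ((-30) − 9·(-818/291))/4 = -114/97.
Residuals: -20/291, -350/291, 156/97, -98/291; SSR = 1208/291.

SSR = 4.151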